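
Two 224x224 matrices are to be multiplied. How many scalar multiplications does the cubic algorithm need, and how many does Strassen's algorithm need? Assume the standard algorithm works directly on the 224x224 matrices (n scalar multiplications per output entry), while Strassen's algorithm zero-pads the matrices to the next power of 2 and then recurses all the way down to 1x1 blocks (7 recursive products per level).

Matrix multiplication for 224x224 matrices:

Strassen's algorithm requires power-of-2 dimensions. Pad 224x224 to 256x256 (next power of 2).

Standard algorithm: 224^3 = 11239424 multiplications
Strassen's algorithm: 7^(log2(256)) = 7^8 = 5764801 multiplications
Savings: 11239424 - 5764801 = 5474623 multiplications

Standard: 11239424 multiplications (224^3). Strassen: 5764801 multiplications (7^8, after padding to 256x256). Strassen reduces 8 recursive multiplications to 7 at each level.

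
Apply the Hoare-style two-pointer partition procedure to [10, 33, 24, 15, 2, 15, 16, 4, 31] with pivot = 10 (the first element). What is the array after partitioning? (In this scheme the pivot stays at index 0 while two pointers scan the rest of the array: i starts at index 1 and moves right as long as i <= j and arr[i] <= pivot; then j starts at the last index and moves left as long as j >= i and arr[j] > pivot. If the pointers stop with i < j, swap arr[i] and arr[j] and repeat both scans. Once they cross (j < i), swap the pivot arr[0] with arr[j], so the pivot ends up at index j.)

Hoare-style two-pointer partition with pivot = 10:

Initial array: [10, 33, 24, 15, 2, 15, 16, 4, 31]

Pointers start at i = 1, j = 8.
i stops at index 1 (arr[1]=33 > 10), j stops at index 7 (arr[7]=4 <= 10): swap arr[1] and arr[7], array becomes [10, 4, 24, 15, 2, 15, 16, 33, 31]
i stops at index 2 (arr[2]=24 > 10), j stops at index 4 (arr[4]=2 <= 10): swap arr[2] and arr[4], array becomes [10, 4, 2, 15, 24, 15, 16, 33, 31]
i ends at 3, j ends at 2: the pointers have crossed (j < i), so scanning stops.

Swap pivot arr[0] with arr[2] to place pivot at position 2: [2, 4, 10, 15, 24, 15, 16, 33, 31]
Pivot position: 2

After partitioning with pivot 10, the array becomes [2, 4, 10, 15, 24, 15, 16, 33, 31]. The pivot is placed at index 2. All elements to the left of the pivot are <= 10, and all elements to the right are > 10.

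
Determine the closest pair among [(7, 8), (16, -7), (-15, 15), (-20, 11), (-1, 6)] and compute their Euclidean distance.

Computing all pairwise distances among 5 points:

d((7, 8), (16, -7)) = 17.4929
d((7, 8), (-15, 15)) = 23.0868
d((7, 8), (-20, 11)) = 27.1662
d((7, 8), (-1, 6)) = 8.2462
d((16, -7), (-15, 15)) = 38.0132
d((16, -7), (-20, 11)) = 40.2492
d((16, -7), (-1, 6)) = 21.4009
d((-15, 15), (-20, 11)) = 6.4031 <-- minimum
d((-15, 15), (-1, 6)) = 16.6433
d((-20, 11), (-1, 6)) = 19.6469

Closest pair: (-15, 15) and (-20, 11) with distance 6.4031

The closest pair is (-15, 15) and (-20, 11) with Euclidean distance 6.4031. For 5 points, brute-force pairwise comparison is shown above. For large n, the divide-and-conquer algorithm (sort by x, recurse on halves, check the dividing strip) achieves O(n log n).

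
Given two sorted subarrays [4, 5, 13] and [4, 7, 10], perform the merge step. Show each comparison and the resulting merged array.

Merging process:

Compare 4 vs 4: take 4 from left. Merged: [4]
Compare 5 vs 4: take 4 from right. Merged: [4, 4]
Compare 5 vs 7: take 5 from left. Merged: [4, 4, 5]
Compare 13 vs 7: take 7 from right. Merged: [4, 4, 5, 7]
Compare 13 vs 10: take 10 from right. Merged: [4, 4, 5, 7, 10]
Append remaining from left: [13]. Merged: [4, 4, 5, 7, 10, 13]

Final merged array: [4, 4, 5, 7, 10, 13]
Total comparisons: 5

The merged array is [4, 4, 5, 7, 10, 13], requiring 5 comparisons. The merge step runs in O(n) time where n is the total number of elements.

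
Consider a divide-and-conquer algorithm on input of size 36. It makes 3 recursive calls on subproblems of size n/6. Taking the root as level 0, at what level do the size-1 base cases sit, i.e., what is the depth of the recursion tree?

For divide and conquer with division factor 6:

Problem sizes at each level:
Level 0: 36
Level 1: 6
Level 2: 1

The root is level 0 and the size-1 base case is level 2 (the tree spans levels 0 through 2, i.e. 3 levels counting the root), so the depth is the number of divisions: log_6(36) = 2

The recursion tree depth is log_6(36) = 2. At each level, the problem size is divided by 6, so it takes 2 divisions to reduce to a base case of size 1. The algorithm makes 3 recursive calls at each level.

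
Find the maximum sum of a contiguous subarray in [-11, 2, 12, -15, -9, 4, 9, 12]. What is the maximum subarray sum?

Using Kadane's algorithm on [-11, 2, 12, -15, -9, 4, 9, 12]:

Scanning through the array:
Position 1 (value 2): max_ending_here = 2, max_so_far = 2
Position 2 (value 12): max_ending_here = 14, max_so_far = 14
Position 3 (value -15): max_ending_here = -1, max_so_far = 14
Position 4 (value -9): max_ending_here = -9, max_so_far = 14
Position 5 (value 4): max_ending_here = 4, max_so_far = 14
Position 6 (value 9): max_ending_here = 13, max_so_far = 14
Position 7 (value 12): max_ending_here = 25, max_so_far = 25

Maximum subarray: [4, 9, 12]
Maximum sum: 25

The maximum subarray is [4, 9, 12] with sum 25. This subarray runs from index 5 to index 7.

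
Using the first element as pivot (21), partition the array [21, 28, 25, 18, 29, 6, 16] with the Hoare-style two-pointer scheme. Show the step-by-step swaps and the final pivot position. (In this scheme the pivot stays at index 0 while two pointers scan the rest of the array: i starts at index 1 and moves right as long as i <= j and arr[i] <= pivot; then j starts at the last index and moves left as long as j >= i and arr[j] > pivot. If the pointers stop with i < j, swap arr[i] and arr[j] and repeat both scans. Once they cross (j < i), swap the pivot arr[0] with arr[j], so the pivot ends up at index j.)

Hoare-style two-pointer partition with pivot = 21:

Initial array: [21, 28, 25, 18, 29, 6, 16]

Pointers start at i = 1, j = 6.
i stops at index 1 (arr[1]=28 > 21), j stops at index 6 (arr[6]=16 <= 21): swap arr[1] and arr[6], array becomes [21, 16, 25, 18, 29, 6, 28]
i stops at index 2 (arr[2]=25 > 21), j stops at index 5 (arr[5]=6 <= 21): swap arr[2] and arr[5], array becomes [21, 16, 6, 18, 29, 25, 28]
i ends at 4, j ends at 3: the pointers have crossed (j < i), so scanning stops.

Swap pivot arr[0] with arr[3] to place pivot at position 3: [18, 16, 6, 21, 29, 25, 28]
Pivot position: 3

After partitioning with pivot 21, the array becomes [18, 16, 6, 21, 29, 25, 28]. The pivot is placed at index 3. All elements to the left of the pivot are <= 21, and all elements to the right are > 21.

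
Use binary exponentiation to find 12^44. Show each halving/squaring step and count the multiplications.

Computing 12^44 by squaring (build up from 12^1; each line after the first costs one multiplication):

12^1 = 12
12^2 = (12^1)^2 = 12^2 = 144
12^4 = (12^2)^2 = 144^2 = 20736
12^5 = 12 * 12^4 = 12 * 20736 = 248832
12^10 = (12^5)^2 = 248832^2 = 61917364224
12^11 = 12 * 12^10 = 12 * 61917364224 = 743008370688
12^22 = (12^11)^2 = 743008370688^2 = 552061438912436417593344
12^44 = (12^22)^2 = 552061438912436417593344^2 = 304771832334069766392840191887919236168953102336

Result: 304771832334069766392840191887919236168953102336
Multiplications needed: 7 (7 lines after 12^1)

12^44 = 304771832334069766392840191887919236168953102336. Using exponentiation by squaring, this requires 7 multiplications. The key idea: if the exponent is even, square the half-power; if odd, multiply by the base once.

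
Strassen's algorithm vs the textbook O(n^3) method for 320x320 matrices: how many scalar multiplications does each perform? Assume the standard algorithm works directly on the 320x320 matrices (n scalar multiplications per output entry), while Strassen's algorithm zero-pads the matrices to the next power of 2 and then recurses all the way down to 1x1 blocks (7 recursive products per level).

Matrix multiplication for 320x320 matrices:

Strassen's algorithm requires power-of-2 dimensions. Pad 320x320 to 512x512 (next power of 2).

Standard algorithm: 320^3 = 32768000 multiplications
Strassen's algorithm: 7^(log2(512)) = 7^9 = 40353607 multiplications
Difference: 32768000 - 40353607 = -7585607 (Strassen uses MORE here due to padding overhead — for small or just-over-power-of-2 n, padding can outweigh the per-level savings)

Standard: 32768000 multiplications (320^3). Strassen: 40353607 multiplications (7^9, after padding to 512x512). Strassen reduces 8 recursive multiplications to 7 at each level.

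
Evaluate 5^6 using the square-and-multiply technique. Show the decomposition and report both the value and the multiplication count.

Computing 5^6 by squaring (build up from 5^1; each line after the first costs one multiplication):

5^1 = 5
5^2 = (5^1)^2 = 5^2 = 25
5^3 = 5 * 5^2 = 5 * 25 = 125
5^6 = (5^3)^2 = 125^2 = 15625

Result: 15625
Multiplications needed: 3 (3 lines after 5^1)

5^6 = 15625. Using exponentiation by squaring, this requires 3 multiplications. The key idea: if the exponent is even, square the half-power; if odd, multiply by the base once.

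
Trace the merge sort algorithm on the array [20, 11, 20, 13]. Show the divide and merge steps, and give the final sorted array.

Merge sort trace:

Split: [20, 11, 20, 13] -> [20, 11] and [20, 13]
  Split: [20, 11] -> [20] and [11]
  Merge: [20] + [11] -> [11, 20]
  Split: [20, 13] -> [20] and [13]
  Merge: [20] + [13] -> [13, 20]
Merge: [11, 20] + [13, 20] -> [11, 13, 20, 20]

Final sorted array: [11, 13, 20, 20]

The merge sort proceeds by recursively splitting the array and merging sorted halves.
After all merges, the sorted array is [11, 13, 20, 20].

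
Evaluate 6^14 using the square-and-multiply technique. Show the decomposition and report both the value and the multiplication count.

Computing 6^14 by squaring (build up from 6^1; each line after the first costs one multiplication):

6^1 = 6
6^2 = (6^1)^2 = 6^2 = 36
6^3 = 6 * 6^2 = 6 * 36 = 216
6^6 = (6^3)^2 = 216^2 = 46656
6^7 = 6 * 6^6 = 6 * 46656 = 279936
6^14 = (6^7)^2 = 279936^2 = 78364164096

Result: 78364164096
Multiplications needed: 5 (5 lines after 6^1)

6^14 = 78364164096. Using exponentiation by squaring, this requires 5 multiplications. The key idea: if the exponent is even, square the half-power; if odd, multiply by the base once.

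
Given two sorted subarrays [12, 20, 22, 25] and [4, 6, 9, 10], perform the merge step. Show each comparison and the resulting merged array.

Merging process:

Compare 12 vs 4: take 4 from right. Merged: [4]
Compare 12 vs 6: take 6 from right. Merged: [4, 6]
Compare 12 vs 9: take 9 from right. Merged: [4, 6, 9]
Compare 12 vs 10: take 10 from right. Merged: [4, 6, 9, 10]
Append remaining from left: [12, 20, 22, 25]. Merged: [4, 6, 9, 10, 12, 20, 22, 25]

Final merged array: [4, 6, 9, 10, 12, 20, 22, 25]
Total comparisons: 4

The merged array is [4, 6, 9, 10, 12, 20, 22, 25], requiring 4 comparisons. The merge step runs in O(n) time where n is the total number of elements.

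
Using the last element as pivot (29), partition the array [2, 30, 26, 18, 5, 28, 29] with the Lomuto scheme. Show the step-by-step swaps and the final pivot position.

Lomuto partition with pivot = 29:

Initial array: [2, 30, 26, 18, 5, 28, 29]

arr[0]=2 <= 29: swap with position 0, array becomes [2, 30, 26, 18, 5, 28, 29]
arr[1]=30 > 29: no swap
arr[2]=26 <= 29: swap with position 1, array becomes [2, 26, 30, 18, 5, 28, 29]
arr[3]=18 <= 29: swap with position 2, array becomes [2, 26, 18, 30, 5, 28, 29]
arr[4]=5 <= 29: swap with position 3, array becomes [2, 26, 18, 5, 30, 28, 29]
arr[5]=28 <= 29: swap with position 4, array becomes [2, 26, 18, 5, 28, 30, 29]

Place pivot at position 5: [2, 26, 18, 5, 28, 29, 30]
Pivot position: 5

After partitioning with pivot 29, the array becomes [2, 26, 18, 5, 28, 29, 30]. The pivot is placed at index 5. All elements to the left of the pivot are <= 29, and all elements to the right are > 29.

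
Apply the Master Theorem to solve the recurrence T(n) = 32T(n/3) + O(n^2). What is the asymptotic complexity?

Master Theorem for T(n) = 32T(n/3) + O(n^2):

a = 32, b = 3, c = 2
log_b(a) = log_3(32) = 3.1546

Case 1: c = 2 < log_3(32) = 3.1546
T(n) = O(n^(log_3 32))

For T(n) = 32T(n/3) + O(n^2): log_3(32) = 3.1546. This is Case 1 of the Master Theorem (c < log_b(a), work dominated by leaves), giving O(n^(log_3 32)).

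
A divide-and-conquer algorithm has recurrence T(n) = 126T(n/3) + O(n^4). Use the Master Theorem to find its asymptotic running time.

Master Theorem for T(n) = 126T(n/3) + O(n^4):

a = 126, b = 3, c = 4
log_b(a) = log_3(126) = 4.4022

Case 1: c = 4 < log_3(126) = 4.4022
T(n) = O(n^(log_3 126))

For T(n) = 126T(n/3) + O(n^4): log_3(126) = 4.4022. This is Case 1 of the Master Theorem (c < log_b(a), work dominated by leaves), giving O(n^(log_3 126)).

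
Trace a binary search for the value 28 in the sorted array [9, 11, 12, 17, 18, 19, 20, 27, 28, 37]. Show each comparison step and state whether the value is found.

Binary search for 28 in [9, 11, 12, 17, 18, 19, 20, 27, 28, 37]:

lo=0, hi=9, mid=4, arr[mid]=18 -> 18 < 28, search right half
lo=5, hi=9, mid=7, arr[mid]=27 -> 27 < 28, search right half
lo=8, hi=9, mid=8, arr[mid]=28 -> Found target at index 8!

Binary search finds 28 at index 8 after 3 comparisons. The search repeatedly halves the search space by comparing with the middle element.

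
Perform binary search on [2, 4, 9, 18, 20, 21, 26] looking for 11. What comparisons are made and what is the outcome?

Binary search for 11 in [2, 4, 9, 18, 20, 21, 26]:

lo=0, hi=6, mid=3, arr[mid]=18 -> 18 > 11, search left half
lo=0, hi=2, mid=1, arr[mid]=4 -> 4 < 11, search right half
lo=2, hi=2, mid=2, arr[mid]=9 -> 9 < 11, search right half
lo=3 > hi=2, target 11 not found

Binary search determines that 11 is not in the array after 3 comparisons. The search space was exhausted without finding the target.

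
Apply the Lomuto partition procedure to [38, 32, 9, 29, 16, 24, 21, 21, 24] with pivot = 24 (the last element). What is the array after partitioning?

Lomuto partition with pivot = 24:

Initial array: [38, 32, 9, 29, 16, 24, 21, 21, 24]

arr[0]=38 > 24: no swap
arr[1]=32 > 24: no swap
arr[2]=9 <= 24: swap with position 0, array becomes [9, 32, 38, 29, 16, 24, 21, 21, 24]
arr[3]=29 > 24: no swap
arr[4]=16 <= 24: swap with position 1, array becomes [9, 16, 38, 29, 32, 24, 21, 21, 24]
arr[5]=24 <= 24: swap with position 2, array becomes [9, 16, 24, 29, 32, 38, 21, 21, 24]
arr[6]=21 <= 24: swap with position 3, array becomes [9, 16, 24, 21, 32, 38, 29, 21, 24]
arr[7]=21 <= 24: swap with position 4, array becomes [9, 16, 24, 21, 21, 38, 29, 32, 24]

Place pivot at position 5: [9, 16, 24, 21, 21, 24, 29, 32, 38]
Pivot position: 5

After partitioning with pivot 24, the array becomes [9, 16, 24, 21, 21, 24, 29, 32, 38]. The pivot is placed at index 5. All elements to the left of the pivot are <= 24, and all elements to the right are > 24.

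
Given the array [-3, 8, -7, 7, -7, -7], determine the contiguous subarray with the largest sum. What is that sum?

Using Kadane's algorithm on [-3, 8, -7, 7, -7, -7]:

Scanning through the array:
Position 1 (value 8): max_ending_here = 8, max_so_far = 8
Position 2 (value -7): max_ending_here = 1, max_so_far = 8
Position 3 (value 7): max_ending_here = 8, max_so_far = 8
Position 4 (value -7): max_ending_here = 1, max_so_far = 8
Position 5 (value -7): max_ending_here = -6, max_so_far = 8

Maximum subarray: [8]
Maximum sum: 8

The maximum subarray is [8] with sum 8. This subarray runs from index 1 to index 1.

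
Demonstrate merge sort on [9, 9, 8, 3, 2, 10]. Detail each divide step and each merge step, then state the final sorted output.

Merge sort trace:

Split: [9, 9, 8, 3, 2, 10] -> [9, 9, 8] and [3, 2, 10]
  Split: [9, 9, 8] -> [9] and [9, 8]
    Split: [9, 8] -> [9] and [8]
    Merge: [9] + [8] -> [8, 9]
  Merge: [9] + [8, 9] -> [8, 9, 9]
  Split: [3, 2, 10] -> [3] and [2, 10]
    Split: [2, 10] -> [2] and [10]
    Merge: [2] + [10] -> [2, 10]
  Merge: [3] + [2, 10] -> [2, 3, 10]
Merge: [8, 9, 9] + [2, 3, 10] -> [2, 3, 8, 9, 9, 10]

Final sorted array: [2, 3, 8, 9, 9, 10]

The merge sort proceeds by recursively splitting the array and merging sorted halves.
After all merges, the sorted array is [2, 3, 8, 9, 9, 10].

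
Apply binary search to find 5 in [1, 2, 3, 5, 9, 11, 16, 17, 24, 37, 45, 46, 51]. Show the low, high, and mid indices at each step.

Binary search for 5 in [1, 2, 3, 5, 9, 11, 16, 17, 24, 37, 45, 46, 51]:

lo=0, hi=12, mid=6, arr[mid]=16 -> 16 > 5, search left half
lo=0, hi=5, mid=2, arr[mid]=3 -> 3 < 5, search right half
lo=3, hi=5, mid=4, arr[mid]=9 -> 9 > 5, search left half
lo=3, hi=3, mid=3, arr[mid]=5 -> Found target at index 3!

Binary search finds 5 at index 3 after 4 comparisons. The search repeatedly halves the search space by comparing with the middle element.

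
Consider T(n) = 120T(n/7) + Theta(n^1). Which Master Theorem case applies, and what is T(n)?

Master Theorem for T(n) = 120T(n/7) + O(n^1):

a = 120, b = 7, c = 1
log_b(a) = log_7(120) = 2.4603

Case 1: c = 1 < log_7(120) = 2.4603
T(n) = O(n^(log_7 120))

For T(n) = 120T(n/7) + O(n^1): log_7(120) = 2.4603. This is Case 1 of the Master Theorem (c < log_b(a), work dominated by leaves), giving O(n^(log_7 120)).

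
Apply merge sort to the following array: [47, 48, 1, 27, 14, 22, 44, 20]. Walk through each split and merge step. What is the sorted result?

Merge sort trace:

Split: [47, 48, 1, 27, 14, 22, 44, 20] -> [47, 48, 1, 27] and [14, 22, 44, 20]
  Split: [47, 48, 1, 27] -> [47, 48] and [1, 27]
    Split: [47, 48] -> [47] and [48]
    Merge: [47] + [48] -> [47, 48]
    Split: [1, 27] -> [1] and [27]
    Merge: [1] + [27] -> [1, 27]
  Merge: [47, 48] + [1, 27] -> [1, 27, 47, 48]
  Split: [14, 22, 44, 20] -> [14, 22] and [44, 20]
    Split: [14, 22] -> [14] and [22]
    Merge: [14] + [22] -> [14, 22]
    Split: [44, 20] -> [44] and [20]
    Merge: [44] + [20] -> [20, 44]
  Merge: [14, 22] + [20, 44] -> [14, 20, 22, 44]
Merge: [1, 27, 47, 48] + [14, 20, 22, 44] -> [1, 14, 20, 22, 27, 44, 47, 48]

Final sorted array: [1, 14, 20, 22, 27, 44, 47, 48]

The merge sort proceeds by recursively splitting the array and merging sorted halves.
After all merges, the sorted array is [1, 14, 20, 22, 27, 44, 47, 48].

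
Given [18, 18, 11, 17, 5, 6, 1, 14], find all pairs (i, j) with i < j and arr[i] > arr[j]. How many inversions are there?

Finding inversions in [18, 18, 11, 17, 5, 6, 1, 14]:

(0, 2): arr[0]=18 > arr[2]=11
(0, 3): arr[0]=18 > arr[3]=17
(0, 4): arr[0]=18 > arr[4]=5
(0, 5): arr[0]=18 > arr[5]=6
(0, 6): arr[0]=18 > arr[6]=1
(0, 7): arr[0]=18 > arr[7]=14
(1, 2): arr[1]=18 > arr[2]=11
(1, 3): arr[1]=18 > arr[3]=17
(1, 4): arr[1]=18 > arr[4]=5
(1, 5): arr[1]=18 > arr[5]=6
(1, 6): arr[1]=18 > arr[6]=1
(1, 7): arr[1]=18 > arr[7]=14
(2, 4): arr[2]=11 > arr[4]=5
(2, 5): arr[2]=11 > arr[5]=6
(2, 6): arr[2]=11 > arr[6]=1
(3, 4): arr[3]=17 > arr[4]=5
(3, 5): arr[3]=17 > arr[5]=6
(3, 6): arr[3]=17 > arr[6]=1
(3, 7): arr[3]=17 > arr[7]=14
(4, 6): arr[4]=5 > arr[6]=1
(5, 6): arr[5]=6 > arr[6]=1

Total inversions: 21

The array has 21 inversion(s): (0,2), (0,3), (0,4), (0,5), (0,6), (0,7), (1,2), (1,3), (1,4), (1,5), (1,6), (1,7), (2,4), (2,5), (2,6), (3,4), (3,5), (3,6), (3,7), (4,6), (5,6). Each pair (i,j) satisfies i < j and arr[i] > arr[j].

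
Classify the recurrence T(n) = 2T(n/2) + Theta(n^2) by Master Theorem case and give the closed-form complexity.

Master Theorem for T(n) = 2T(n/2) + O(n^2):

a = 2, b = 2, c = 2
log_b(a) = log_2(2) = 1.0000

Case 3: c = 2 > log_2(2) = 1.0000
T(n) = O(n^2) = O(n^2)

For T(n) = 2T(n/2) + O(n^2): log_2(2) = 1.0000. This is Case 3 of the Master Theorem (c > log_b(a), work dominated by root), giving O(n^2).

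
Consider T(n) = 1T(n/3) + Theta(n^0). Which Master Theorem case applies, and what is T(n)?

Master Theorem for T(n) = 1T(n/3) + O(n^0):

a = 1, b = 3, c = 0
log_b(a) = log_3(1) = 0.0000

Case 2: c = 0 = log_3(1) = 0.0000
T(n) = O(n^0 log n) = O(log n)

For T(n) = 1T(n/3) + O(n^0): log_3(1) = 0.0000. This is Case 2 of the Master Theorem (c = log_b(a), equal work at all levels), giving O(log n).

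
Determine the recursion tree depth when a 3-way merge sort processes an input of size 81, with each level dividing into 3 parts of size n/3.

For divide and conquer with division factor 3:

Problem sizes at each level:
Level 0: 81
Level 1: 27
Level 2: 9
Level 3: 3
Level 4: 1

The root is level 0 and the size-1 base case is level 4 (the tree spans levels 0 through 4, i.e. 5 levels counting the root), so the depth is the number of divisions: log_3(81) = 4

The recursion tree depth is log_3(81) = 4. At each level, the problem size is divided by 3, so it takes 4 divisions to reduce to a base case of size 1. The algorithm makes 3 recursive calls at each level.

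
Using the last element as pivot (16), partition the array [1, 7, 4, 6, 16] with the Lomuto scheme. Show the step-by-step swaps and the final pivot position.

Lomuto partition with pivot = 16:

Initial array: [1, 7, 4, 6, 16]

arr[0]=1 <= 16: swap with position 0, array becomes [1, 7, 4, 6, 16]
arr[1]=7 <= 16: swap with position 1, array becomes [1, 7, 4, 6, 16]
arr[2]=4 <= 16: swap with position 2, array becomes [1, 7, 4, 6, 16]
arr[3]=6 <= 16: swap with position 3, array becomes [1, 7, 4, 6, 16]

Place pivot at position 4: [1, 7, 4, 6, 16]
Pivot position: 4

After partitioning with pivot 16, the array becomes [1, 7, 4, 6, 16]. The pivot is placed at index 4. All elements to the left of the pivot are <= 16, and all elements to the right are > 16.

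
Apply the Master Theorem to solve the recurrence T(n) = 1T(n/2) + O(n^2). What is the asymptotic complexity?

Master Theorem for T(n) = 1T(n/2) + O(n^2):

a = 1, b = 2, c = 2
log_b(a) = log_2(1) = 0.0000

Case 3: c = 2 > log_2(1) = 0.0000
T(n) = O(n^2) = O(n^2)

For T(n) = 1T(n/2) + O(n^2): log_2(1) = 0.0000. This is Case 3 of the Master Theorem (c > log_b(a), work dominated by root), giving O(n^2).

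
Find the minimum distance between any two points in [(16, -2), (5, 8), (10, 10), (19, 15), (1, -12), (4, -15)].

Computing all pairwise distances among 6 points:

d((16, -2), (5, 8)) = 14.8661
d((16, -2), (10, 10)) = 13.4164
d((16, -2), (19, 15)) = 17.2627
d((16, -2), (1, -12)) = 18.0278
d((16, -2), (4, -15)) = 17.6918
d((5, 8), (10, 10)) = 5.3852
d((5, 8), (19, 15)) = 15.6525
d((5, 8), (1, -12)) = 20.3961
d((5, 8), (4, -15)) = 23.0217
d((10, 10), (19, 15)) = 10.2956
d((10, 10), (1, -12)) = 23.7697
d((10, 10), (4, -15)) = 25.7099
d((19, 15), (1, -12)) = 32.45
d((19, 15), (4, -15)) = 33.541
d((1, -12), (4, -15)) = 4.2426 <-- minimum

Closest pair: (1, -12) and (4, -15) with distance 4.2426

The closest pair is (1, -12) and (4, -15) with Euclidean distance 4.2426. For 6 points, brute-force pairwise comparison is shown above. For large n, the divide-and-conquer algorithm (sort by x, recurse on halves, check the dividing strip) achieves O(n log n).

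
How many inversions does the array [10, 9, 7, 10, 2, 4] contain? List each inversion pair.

Finding inversions in [10, 9, 7, 10, 2, 4]:

(0, 1): arr[0]=10 > arr[1]=9
(0, 2): arr[0]=10 > arr[2]=7
(0, 4): arr[0]=10 > arr[4]=2
(0, 5): arr[0]=10 > arr[5]=4
(1, 2): arr[1]=9 > arr[2]=7
(1, 4): arr[1]=9 > arr[4]=2
(1, 5): arr[1]=9 > arr[5]=4
(2, 4): arr[2]=7 > arr[4]=2
(2, 5): arr[2]=7 > arr[5]=4
(3, 4): arr[3]=10 > arr[4]=2
(3, 5): arr[3]=10 > arr[5]=4

Total inversions: 11

The array has 11 inversion(s): (0,1), (0,2), (0,4), (0,5), (1,2), (1,4), (1,5), (2,4), (2,5), (3,4), (3,5). Each pair (i,j) satisfies i < j and arr[i] > arr[j].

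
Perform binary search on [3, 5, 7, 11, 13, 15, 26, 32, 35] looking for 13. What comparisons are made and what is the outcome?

Binary search for 13 in [3, 5, 7, 11, 13, 15, 26, 32, 35]:

lo=0, hi=8, mid=4, arr[mid]=13 -> Found target at index 4!

Binary search finds 13 at index 4 after 1 comparisons. The search repeatedly halves the search space by comparing with the middle element.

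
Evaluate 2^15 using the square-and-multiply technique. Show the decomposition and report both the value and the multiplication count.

Computing 2^15 by squaring (build up from 2^1; each line after the first costs one multiplication):

2^1 = 2
2^2 = (2^1)^2 = 2^2 = 4
2^3 = 2 * 2^2 = 2 * 4 = 8
2^6 = (2^3)^2 = 8^2 = 64
2^7 = 2 * 2^6 = 2 * 64 = 128
2^14 = (2^7)^2 = 128^2 = 16384
2^15 = 2 * 2^14 = 2 * 16384 = 32768

Result: 32768
Multiplications needed: 6 (6 lines after 2^1)

2^15 = 32768. Using exponentiation by squaring, this requires 6 multiplications. The key idea: if the exponent is even, square the half-power; if odd, multiply by the base once.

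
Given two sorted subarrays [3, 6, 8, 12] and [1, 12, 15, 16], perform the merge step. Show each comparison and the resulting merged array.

Merging process:

Compare 3 vs 1: take 1 from right. Merged: [1]
Compare 3 vs 12: take 3 from left. Merged: [1, 3]
Compare 6 vs 12: take 6 from left. Merged: [1, 3, 6]
Compare 8 vs 12: take 8 from left. Merged: [1, 3, 6, 8]
Compare 12 vs 12: take 12 from left. Merged: [1, 3, 6, 8, 12]
Append remaining from right: [12, 15, 16]. Merged: [1, 3, 6, 8, 12, 12, 15, 16]

Final merged array: [1, 3, 6, 8, 12, 12, 15, 16]
Total comparisons: 5

The merged array is [1, 3, 6, 8, 12, 12, 15, 16], requiring 5 comparisons. The merge step runs in O(n) time where n is the total number of elements.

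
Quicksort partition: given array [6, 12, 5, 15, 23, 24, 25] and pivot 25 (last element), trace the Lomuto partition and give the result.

Lomuto partition with pivot = 25:

Initial array: [6, 12, 5, 15, 23, 24, 25]

arr[0]=6 <= 25: swap with position 0, array becomes [6, 12, 5, 15, 23, 24, 25]
arr[1]=12 <= 25: swap with position 1, array becomes [6, 12, 5, 15, 23, 24, 25]
arr[2]=5 <= 25: swap with position 2, array becomes [6, 12, 5, 15, 23, 24, 25]
arr[3]=15 <= 25: swap with position 3, array becomes [6, 12, 5, 15, 23, 24, 25]
arr[4]=23 <= 25: swap with position 4, array becomes [6, 12, 5, 15, 23, 24, 25]
arr[5]=24 <= 25: swap with position 5, array becomes [6, 12, 5, 15, 23, 24, 25]

Place pivot at position 6: [6, 12, 5, 15, 23, 24, 25]
Pivot position: 6

After partitioning with pivot 25, the array becomes [6, 12, 5, 15, 23, 24, 25]. The pivot is placed at index 6. All elements to the left of the pivot are <= 25, and all elements to the right are > 25.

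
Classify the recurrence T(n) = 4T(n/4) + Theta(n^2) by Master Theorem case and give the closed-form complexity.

Master Theorem for T(n) = 4T(n/4) + O(n^2):

a = 4, b = 4, c = 2
log_b(a) = log_4(4) = 1.0000

Case 3: c = 2 > log_4(4) = 1.0000
T(n) = O(n^2) = O(n^2)

For T(n) = 4T(n/4) + O(n^2): log_4(4) = 1.0000. This is Case 3 of the Master Theorem (c > log_b(a), work dominated by root), giving O(n^2).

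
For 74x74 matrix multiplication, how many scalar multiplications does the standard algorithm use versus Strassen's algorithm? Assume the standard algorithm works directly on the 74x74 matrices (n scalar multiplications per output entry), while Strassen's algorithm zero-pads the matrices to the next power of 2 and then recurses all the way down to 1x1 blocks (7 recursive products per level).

Matrix multiplication for 74x74 matrices:

Strassen's algorithm requires power-of-2 dimensions. Pad 74x74 to 128x128 (next power of 2).

Standard algorithm: 74^3 = 405224 multiplications
Strassen's algorithm: 7^(log2(128)) = 7^7 = 823543 multiplications
Difference: 405224 - 823543 = -418319 (Strassen uses MORE here due to padding overhead — for small or just-over-power-of-2 n, padding can outweigh the per-level savings)

Standard: 405224 multiplications (74^3). Strassen: 823543 multiplications (7^7, after padding to 128x128). Strassen reduces 8 recursive multiplications to 7 at each level.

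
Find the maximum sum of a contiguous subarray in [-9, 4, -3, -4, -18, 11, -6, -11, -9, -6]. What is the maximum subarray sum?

Using Kadane's algorithm on [-9, 4, -3, -4, -18, 11, -6, -11, -9, -6]:

Scanning through the array:
Position 1 (value 4): max_ending_here = 4, max_so_far = 4
Position 2 (value -3): max_ending_here = 1, max_so_far = 4
Position 3 (value -4): max_ending_here = -3, max_so_far = 4
Position 4 (value -18): max_ending_here = -18, max_so_far = 4
Position 5 (value 11): max_ending_here = 11, max_so_far = 11
Position 6 (value -6): max_ending_here = 5, max_so_far = 11
Position 7 (value -11): max_ending_here = -6, max_so_far = 11
Position 8 (value -9): max_ending_here = -9, max_so_far = 11
Position 9 (value -6): max_ending_here = -6, max_so_far = 11

Maximum subarray: [11]
Maximum sum: 11

The maximum subarray is [11] with sum 11. This subarray runs from index 5 to index 5.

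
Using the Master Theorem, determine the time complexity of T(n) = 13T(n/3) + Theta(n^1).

Master Theorem for T(n) = 13T(n/3) + O(n^1):

a = 13, b = 3, c = 1
log_b(a) = log_3(13) = 2.3347

Case 1: c = 1 < log_3(13) = 2.3347
T(n) = O(n^(log_3 13))

For T(n) = 13T(n/3) + O(n^1): log_3(13) = 2.3347. This is Case 1 of the Master Theorem (c < log_b(a), work dominated by leaves), giving O(n^(log_3 13)).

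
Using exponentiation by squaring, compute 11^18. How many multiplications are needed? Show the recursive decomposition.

Computing 11^18 by squaring (build up from 11^1; each line after the first costs one multiplication):

11^1 = 11
11^2 = (11^1)^2 = 11^2 = 121
11^4 = (11^2)^2 = 121^2 = 14641
11^8 = (11^4)^2 = 14641^2 = 214358881
11^9 = 11 * 11^8 = 11 * 214358881 = 2357947691
11^18 = (11^9)^2 = 2357947691^2 = 5559917313492231481

Result: 5559917313492231481
Multiplications needed: 5 (5 lines after 11^1)

11^18 = 5559917313492231481. Using exponentiation by squaring, this requires 5 multiplications. The key idea: if the exponent is even, square the half-power; if odd, multiply by the base once.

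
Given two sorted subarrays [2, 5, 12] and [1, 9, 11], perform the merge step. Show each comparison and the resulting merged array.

Merging process:

Compare 2 vs 1: take 1 from right. Merged: [1]
Compare 2 vs 9: take 2 from left. Merged: [1, 2]
Compare 5 vs 9: take 5 from left. Merged: [1, 2, 5]
Compare 12 vs 9: take 9 from right. Merged: [1, 2, 5, 9]
Compare 12 vs 11: take 11 from right. Merged: [1, 2, 5, 9, 11]
Append remaining from left: [12]. Merged: [1, 2, 5, 9, 11, 12]

Final merged array: [1, 2, 5, 9, 11, 12]
Total comparisons: 5

The merged array is [1, 2, 5, 9, 11, 12], requiring 5 comparisons. The merge step runs in O(n) time where n is the total number of elements.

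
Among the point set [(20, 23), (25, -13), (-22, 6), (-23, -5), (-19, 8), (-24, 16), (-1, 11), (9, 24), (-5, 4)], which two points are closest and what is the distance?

Computing all pairwise distances among 9 points:

d((20, 23), (25, -13)) = 36.3456
d((20, 23), (-22, 6)) = 45.31
d((20, 23), (-23, -5)) = 51.3128
d((20, 23), (-19, 8)) = 41.7852
d((20, 23), (-24, 16)) = 44.5533
d((20, 23), (-1, 11)) = 24.1868
d((20, 23), (9, 24)) = 11.0454
d((20, 23), (-5, 4)) = 31.4006
d((25, -13), (-22, 6)) = 50.6952
d((25, -13), (-23, -5)) = 48.6621
d((25, -13), (-19, 8)) = 48.7545
d((25, -13), (-24, 16)) = 56.9386
d((25, -13), (-1, 11)) = 35.3836
d((25, -13), (9, 24)) = 40.3113
d((25, -13), (-5, 4)) = 34.4819
d((-22, 6), (-23, -5)) = 11.0454
d((-22, 6), (-19, 8)) = 3.6056 <-- minimum
d((-22, 6), (-24, 16)) = 10.198
d((-22, 6), (-1, 11)) = 21.587
d((-22, 6), (9, 24)) = 35.8469
d((-22, 6), (-5, 4)) = 17.1172
d((-23, -5), (-19, 8)) = 13.6015
d((-23, -5), (-24, 16)) = 21.0238
d((-23, -5), (-1, 11)) = 27.2029
d((-23, -5), (9, 24)) = 43.1856
d((-23, -5), (-5, 4)) = 20.1246
d((-19, 8), (-24, 16)) = 9.434
d((-19, 8), (-1, 11)) = 18.2483
d((-19, 8), (9, 24)) = 32.249
d((-19, 8), (-5, 4)) = 14.5602
d((-24, 16), (-1, 11)) = 23.5372
d((-24, 16), (9, 24)) = 33.9559
d((-24, 16), (-5, 4)) = 22.4722
d((-1, 11), (9, 24)) = 16.4012
d((-1, 11), (-5, 4)) = 8.0623
d((9, 24), (-5, 4)) = 24.4131

Closest pair: (-22, 6) and (-19, 8) with distance 3.6056

The closest pair is (-22, 6) and (-19, 8) with Euclidean distance 3.6056. For 9 points, brute-force pairwise comparison is shown above. For large n, the divide-and-conquer algorithm (sort by x, recurse on halves, check the dividing strip) achieves O(n log n).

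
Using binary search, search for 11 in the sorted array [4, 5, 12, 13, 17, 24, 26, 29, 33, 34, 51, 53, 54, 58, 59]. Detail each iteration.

Binary search for 11 in [4, 5, 12, 13, 17, 24, 26, 29, 33, 34, 51, 53, 54, 58, 59]:

lo=0, hi=14, mid=7, arr[mid]=29 -> 29 > 11, search left half
lo=0, hi=6, mid=3, arr[mid]=13 -> 13 > 11, search left half
lo=0, hi=2, mid=1, arr[mid]=5 -> 5 < 11, search right half
lo=2, hi=2, mid=2, arr[mid]=12 -> 12 > 11, search left half
lo=2 > hi=1, target 11 not found

Binary search determines that 11 is not in the array after 4 comparisons. The search space was exhausted without finding the target.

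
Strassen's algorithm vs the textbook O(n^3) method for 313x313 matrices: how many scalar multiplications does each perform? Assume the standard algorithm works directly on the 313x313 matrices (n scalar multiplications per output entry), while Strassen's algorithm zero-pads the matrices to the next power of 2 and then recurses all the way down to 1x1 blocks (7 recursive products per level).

Matrix multiplication for 313x313 matrices:

Strassen's algorithm requires power-of-2 dimensions. Pad 313x313 to 512x512 (next power of 2).

Standard algorithm: 313^3 = 30664297 multiplications
Strassen's algorithm: 7^(log2(512)) = 7^9 = 40353607 multiplications
Difference: 30664297 - 40353607 = -9689310 (Strassen uses MORE here due to padding overhead — for small or just-over-power-of-2 n, padding can outweigh the per-level savings)

Standard: 30664297 multiplications (313^3). Strassen: 40353607 multiplications (7^9, after padding to 512x512). Strassen reduces 8 recursive multiplications to 7 at each level.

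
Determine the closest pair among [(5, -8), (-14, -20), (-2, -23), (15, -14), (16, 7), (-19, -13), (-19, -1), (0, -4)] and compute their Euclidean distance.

Computing all pairwise distances among 8 points:

d((5, -8), (-14, -20)) = 22.4722
d((5, -8), (-2, -23)) = 16.5529
d((5, -8), (15, -14)) = 11.6619
d((5, -8), (16, 7)) = 18.6011
d((5, -8), (-19, -13)) = 24.5153
d((5, -8), (-19, -1)) = 25.0
d((5, -8), (0, -4)) = 6.4031 <-- minimum
d((-14, -20), (-2, -23)) = 12.3693
d((-14, -20), (15, -14)) = 29.6142
d((-14, -20), (16, 7)) = 40.3609
d((-14, -20), (-19, -13)) = 8.6023
d((-14, -20), (-19, -1)) = 19.6469
d((-14, -20), (0, -4)) = 21.2603
d((-2, -23), (15, -14)) = 19.2354
d((-2, -23), (16, 7)) = 34.9857
d((-2, -23), (-19, -13)) = 19.7231
d((-2, -23), (-19, -1)) = 27.8029
d((-2, -23), (0, -4)) = 19.105
d((15, -14), (16, 7)) = 21.0238
d((15, -14), (-19, -13)) = 34.0147
d((15, -14), (-19, -1)) = 36.4005
d((15, -14), (0, -4)) = 18.0278
d((16, 7), (-19, -13)) = 40.3113
d((16, 7), (-19, -1)) = 35.9026
d((16, 7), (0, -4)) = 19.4165
d((-19, -13), (-19, -1)) = 12.0
d((-19, -13), (0, -4)) = 21.0238
d((-19, -1), (0, -4)) = 19.2354

Closest pair: (5, -8) and (0, -4) with distance 6.4031

The closest pair is (5, -8) and (0, -4) with Euclidean distance 6.4031. For 8 points, brute-force pairwise comparison is shown above. For large n, the divide-and-conquer algorithm (sort by x, recurse on halves, check the dividing strip) achieves O(n log n).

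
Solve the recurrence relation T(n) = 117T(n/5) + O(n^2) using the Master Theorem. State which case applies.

Master Theorem for T(n) = 117T(n/5) + O(n^2):

a = 117, b = 5, c = 2
log_b(a) = log_5(117) = 2.9589

Case 1: c = 2 < log_5(117) = 2.9589
T(n) = O(n^(log_5 117))

For T(n) = 117T(n/5) + O(n^2): log_5(117) = 2.9589. This is Case 1 of the Master Theorem (c < log_b(a), work dominated by leaves), giving O(n^(log_5 117)).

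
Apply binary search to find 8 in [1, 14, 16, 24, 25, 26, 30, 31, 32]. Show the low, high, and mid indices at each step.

Binary search for 8 in [1, 14, 16, 24, 25, 26, 30, 31, 32]:

lo=0, hi=8, mid=4, arr[mid]=25 -> 25 > 8, search left half
lo=0, hi=3, mid=1, arr[mid]=14 -> 14 > 8, search left half
lo=0, hi=0, mid=0, arr[mid]=1 -> 1 < 8, search right half
lo=1 > hi=0, target 8 not found

Binary search determines that 8 is not in the array after 3 comparisons. The search space was exhausted without finding the target.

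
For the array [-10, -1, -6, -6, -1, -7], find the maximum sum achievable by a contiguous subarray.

Using Kadane's algorithm on [-10, -1, -6, -6, -1, -7]:

Scanning through the array:
Position 1 (value -1): max_ending_here = -1, max_so_far = -1
Position 2 (value -6): max_ending_here = -6, max_so_far = -1
Position 3 (value -6): max_ending_here = -6, max_so_far = -1
Position 4 (value -1): max_ending_here = -1, max_so_far = -1
Position 5 (value -7): max_ending_here = -7, max_so_far = -1

Maximum subarray: [-1]
Maximum sum: -1

The maximum subarray is [-1] with sum -1. This subarray runs from index 1 to index 1.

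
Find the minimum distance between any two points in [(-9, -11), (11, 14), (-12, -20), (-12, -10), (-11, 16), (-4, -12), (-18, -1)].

Computing all pairwise distances among 7 points:

d((-9, -11), (11, 14)) = 32.0156
d((-9, -11), (-12, -20)) = 9.4868
d((-9, -11), (-12, -10)) = 3.1623 <-- minimum
d((-9, -11), (-11, 16)) = 27.074
d((-9, -11), (-4, -12)) = 5.099
d((-9, -11), (-18, -1)) = 13.4536
d((11, 14), (-12, -20)) = 41.0488
d((11, 14), (-12, -10)) = 33.2415
d((11, 14), (-11, 16)) = 22.0907
d((11, 14), (-4, -12)) = 30.0167
d((11, 14), (-18, -1)) = 32.6497
d((-12, -20), (-12, -10)) = 10.0
d((-12, -20), (-11, 16)) = 36.0139
d((-12, -20), (-4, -12)) = 11.3137
d((-12, -20), (-18, -1)) = 19.9249
d((-12, -10), (-11, 16)) = 26.0192
d((-12, -10), (-4, -12)) = 8.2462
d((-12, -10), (-18, -1)) = 10.8167
d((-11, 16), (-4, -12)) = 28.8617
d((-11, 16), (-18, -1)) = 18.3848
d((-4, -12), (-18, -1)) = 17.8045

Closest pair: (-9, -11) and (-12, -10) with distance 3.1623

The closest pair is (-9, -11) and (-12, -10) with Euclidean distance 3.1623. For 7 points, brute-force pairwise comparison is shown above. For large n, the divide-and-conquer algorithm (sort by x, recurse on halves, check the dividing strip) achieves O(n log n).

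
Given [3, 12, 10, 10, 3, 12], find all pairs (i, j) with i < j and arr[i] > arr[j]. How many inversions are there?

Finding inversions in [3, 12, 10, 10, 3, 12]:

(1, 2): arr[1]=12 > arr[2]=10
(1, 3): arr[1]=12 > arr[3]=10
(1, 4): arr[1]=12 > arr[4]=3
(2, 4): arr[2]=10 > arr[4]=3
(3, 4): arr[3]=10 > arr[4]=3

Total inversions: 5

The array has 5 inversion(s): (1,2), (1,3), (1,4), (2,4), (3,4). Each pair (i,j) satisfies i < j and arr[i] > arr[j].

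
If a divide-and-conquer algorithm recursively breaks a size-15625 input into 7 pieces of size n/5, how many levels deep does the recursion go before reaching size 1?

For divide and conquer with division factor 5:

Problem sizes at each level:
Level 0: 15625
Level 1: 3125
Level 2: 625
Level 3: 125
Level 4: 25
Level 5: 5
Level 6: 1

The root is level 0 and the size-1 base case is level 6 (the tree spans levels 0 through 6, i.e. 7 levels counting the root), so the depth is the number of divisions: log_5(15625) = 6

The recursion tree depth is log_5(15625) = 6. At each level, the problem size is divided by 5, so it takes 6 divisions to reduce to a base case of size 1. The algorithm makes 7 recursive calls at each level.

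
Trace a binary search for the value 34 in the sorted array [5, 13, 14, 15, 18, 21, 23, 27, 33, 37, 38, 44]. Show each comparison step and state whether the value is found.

Binary search for 34 in [5, 13, 14, 15, 18, 21, 23, 27, 33, 37, 38, 44]:

lo=0, hi=11, mid=5, arr[mid]=21 -> 21 < 34, search right half
lo=6, hi=11, mid=8, arr[mid]=33 -> 33 < 34, search right half
lo=9, hi=11, mid=10, arr[mid]=38 -> 38 > 34, search left half
lo=9, hi=9, mid=9, arr[mid]=37 -> 37 > 34, search left half
lo=9 > hi=8, target 34 not found

Binary search determines that 34 is not in the array after 4 comparisons. The search space was exhausted without finding the target.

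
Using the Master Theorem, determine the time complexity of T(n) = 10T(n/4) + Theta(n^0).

Master Theorem for T(n) = 10T(n/4) + O(n^0):

a = 10, b = 4, c = 0
log_b(a) = log_4(10) = 1.6610

Case 1: c = 0 < log_4(10) = 1.6610
T(n) = O(n^(log_4 10))

For T(n) = 10T(n/4) + O(n^0): log_4(10) = 1.6610. This is Case 1 of the Master Theorem (c < log_b(a), work dominated by leaves), giving O(n^(log_4 10)).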